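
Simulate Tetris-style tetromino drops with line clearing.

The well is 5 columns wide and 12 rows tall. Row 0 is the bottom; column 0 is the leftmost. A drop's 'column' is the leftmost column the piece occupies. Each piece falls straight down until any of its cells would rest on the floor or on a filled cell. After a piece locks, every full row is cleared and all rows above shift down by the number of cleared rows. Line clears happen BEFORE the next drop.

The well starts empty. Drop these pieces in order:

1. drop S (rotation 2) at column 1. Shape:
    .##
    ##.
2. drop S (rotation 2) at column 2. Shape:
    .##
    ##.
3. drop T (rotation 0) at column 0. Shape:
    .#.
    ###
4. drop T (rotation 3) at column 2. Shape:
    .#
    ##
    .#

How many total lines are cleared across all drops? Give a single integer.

Drop 1: S rot2 at col 1 lands with bottom-row=0; cleared 0 line(s) (total 0); column heights now [0 1 2 2 0], max=2
Drop 2: S rot2 at col 2 lands with bottom-row=2; cleared 0 line(s) (total 0); column heights now [0 1 3 4 4], max=4
Drop 3: T rot0 at col 0 lands with bottom-row=3; cleared 1 line(s) (total 1); column heights now [0 4 3 3 0], max=4
Drop 4: T rot3 at col 2 lands with bottom-row=3; cleared 0 line(s) (total 1); column heights now [0 4 5 6 0], max=6

Answer: 1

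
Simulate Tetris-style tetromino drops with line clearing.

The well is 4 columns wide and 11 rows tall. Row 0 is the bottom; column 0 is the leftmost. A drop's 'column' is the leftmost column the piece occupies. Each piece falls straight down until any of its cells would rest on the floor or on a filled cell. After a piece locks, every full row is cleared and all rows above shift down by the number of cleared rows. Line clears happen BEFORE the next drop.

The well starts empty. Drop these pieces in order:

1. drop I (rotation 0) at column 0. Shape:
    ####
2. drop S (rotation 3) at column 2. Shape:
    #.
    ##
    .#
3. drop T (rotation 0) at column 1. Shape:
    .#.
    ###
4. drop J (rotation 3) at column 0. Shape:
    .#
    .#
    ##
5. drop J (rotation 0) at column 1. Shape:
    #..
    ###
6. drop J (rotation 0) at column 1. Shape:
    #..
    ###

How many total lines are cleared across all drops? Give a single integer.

Drop 1: I rot0 at col 0 lands with bottom-row=0; cleared 1 line(s) (total 1); column heights now [0 0 0 0], max=0
Drop 2: S rot3 at col 2 lands with bottom-row=0; cleared 0 line(s) (total 1); column heights now [0 0 3 2], max=3
Drop 3: T rot0 at col 1 lands with bottom-row=3; cleared 0 line(s) (total 1); column heights now [0 4 5 4], max=5
Drop 4: J rot3 at col 0 lands with bottom-row=4; cleared 0 line(s) (total 1); column heights now [5 7 5 4], max=7
Drop 5: J rot0 at col 1 lands with bottom-row=7; cleared 0 line(s) (total 1); column heights now [5 9 8 8], max=9
Drop 6: J rot0 at col 1 lands with bottom-row=9; cleared 0 line(s) (total 1); column heights now [5 11 10 10], max=11

Answer: 1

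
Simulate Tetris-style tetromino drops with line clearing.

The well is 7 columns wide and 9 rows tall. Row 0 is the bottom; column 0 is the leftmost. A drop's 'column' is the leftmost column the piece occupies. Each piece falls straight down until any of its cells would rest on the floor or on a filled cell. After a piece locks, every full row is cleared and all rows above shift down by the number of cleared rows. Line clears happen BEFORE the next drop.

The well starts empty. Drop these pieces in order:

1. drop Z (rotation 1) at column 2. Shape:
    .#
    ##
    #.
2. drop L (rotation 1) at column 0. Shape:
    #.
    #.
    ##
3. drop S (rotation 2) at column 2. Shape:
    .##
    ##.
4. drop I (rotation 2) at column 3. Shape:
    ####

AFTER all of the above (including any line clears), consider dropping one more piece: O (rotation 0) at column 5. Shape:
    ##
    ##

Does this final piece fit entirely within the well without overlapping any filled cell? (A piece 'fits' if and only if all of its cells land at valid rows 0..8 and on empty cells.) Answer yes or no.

Drop 1: Z rot1 at col 2 lands with bottom-row=0; cleared 0 line(s) (total 0); column heights now [0 0 2 3 0 0 0], max=3
Drop 2: L rot1 at col 0 lands with bottom-row=0; cleared 0 line(s) (total 0); column heights now [3 1 2 3 0 0 0], max=3
Drop 3: S rot2 at col 2 lands with bottom-row=3; cleared 0 line(s) (total 0); column heights now [3 1 4 5 5 0 0], max=5
Drop 4: I rot2 at col 3 lands with bottom-row=5; cleared 0 line(s) (total 0); column heights now [3 1 4 6 6 6 6], max=6
Test piece O rot0 at col 5 (width 2): heights before test = [3 1 4 6 6 6 6]; fits = True

Answer: yes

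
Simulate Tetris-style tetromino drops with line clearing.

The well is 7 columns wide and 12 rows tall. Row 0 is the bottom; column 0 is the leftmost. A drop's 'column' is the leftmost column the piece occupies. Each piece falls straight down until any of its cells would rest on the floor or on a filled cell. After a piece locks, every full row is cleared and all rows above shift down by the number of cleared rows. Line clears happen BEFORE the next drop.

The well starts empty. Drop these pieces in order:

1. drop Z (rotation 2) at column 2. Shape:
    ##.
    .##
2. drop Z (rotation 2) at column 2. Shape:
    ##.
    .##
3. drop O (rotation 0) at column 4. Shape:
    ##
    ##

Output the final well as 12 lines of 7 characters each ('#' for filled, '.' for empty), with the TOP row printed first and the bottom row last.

Answer: .......
.......
.......
.......
.......
.......
.......
....##.
..####.
...##..
..##...
...##..

Derivation:
Drop 1: Z rot2 at col 2 lands with bottom-row=0; cleared 0 line(s) (total 0); column heights now [0 0 2 2 1 0 0], max=2
Drop 2: Z rot2 at col 2 lands with bottom-row=2; cleared 0 line(s) (total 0); column heights now [0 0 4 4 3 0 0], max=4
Drop 3: O rot0 at col 4 lands with bottom-row=3; cleared 0 line(s) (total 0); column heights now [0 0 4 4 5 5 0], max=5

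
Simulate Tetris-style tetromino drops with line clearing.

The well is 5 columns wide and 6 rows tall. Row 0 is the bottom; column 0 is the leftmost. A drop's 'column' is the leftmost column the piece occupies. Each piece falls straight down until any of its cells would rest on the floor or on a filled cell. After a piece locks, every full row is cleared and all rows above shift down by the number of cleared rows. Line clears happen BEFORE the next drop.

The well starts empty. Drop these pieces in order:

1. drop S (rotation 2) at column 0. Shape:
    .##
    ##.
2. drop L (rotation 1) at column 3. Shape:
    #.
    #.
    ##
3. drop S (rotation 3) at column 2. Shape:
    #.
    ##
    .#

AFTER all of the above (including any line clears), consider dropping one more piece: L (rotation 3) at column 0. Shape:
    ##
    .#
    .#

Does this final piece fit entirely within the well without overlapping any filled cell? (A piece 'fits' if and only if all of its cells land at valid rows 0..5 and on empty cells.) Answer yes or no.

Drop 1: S rot2 at col 0 lands with bottom-row=0; cleared 0 line(s) (total 0); column heights now [1 2 2 0 0], max=2
Drop 2: L rot1 at col 3 lands with bottom-row=0; cleared 0 line(s) (total 0); column heights now [1 2 2 3 1], max=3
Drop 3: S rot3 at col 2 lands with bottom-row=3; cleared 0 line(s) (total 0); column heights now [1 2 6 5 1], max=6
Test piece L rot3 at col 0 (width 2): heights before test = [1 2 6 5 1]; fits = True

Answer: yes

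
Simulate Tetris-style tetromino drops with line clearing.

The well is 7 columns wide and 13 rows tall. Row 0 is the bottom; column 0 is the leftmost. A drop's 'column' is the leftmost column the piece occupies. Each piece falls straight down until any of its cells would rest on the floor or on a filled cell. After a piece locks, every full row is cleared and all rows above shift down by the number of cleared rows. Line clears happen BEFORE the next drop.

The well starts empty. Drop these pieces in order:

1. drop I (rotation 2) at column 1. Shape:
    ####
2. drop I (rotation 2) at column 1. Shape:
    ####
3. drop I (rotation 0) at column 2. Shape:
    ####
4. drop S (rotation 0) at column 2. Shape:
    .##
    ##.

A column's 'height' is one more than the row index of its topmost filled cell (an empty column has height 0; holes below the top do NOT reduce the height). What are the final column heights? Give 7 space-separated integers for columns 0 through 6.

Drop 1: I rot2 at col 1 lands with bottom-row=0; cleared 0 line(s) (total 0); column heights now [0 1 1 1 1 0 0], max=1
Drop 2: I rot2 at col 1 lands with bottom-row=1; cleared 0 line(s) (total 0); column heights now [0 2 2 2 2 0 0], max=2
Drop 3: I rot0 at col 2 lands with bottom-row=2; cleared 0 line(s) (total 0); column heights now [0 2 3 3 3 3 0], max=3
Drop 4: S rot0 at col 2 lands with bottom-row=3; cleared 0 line(s) (total 0); column heights now [0 2 4 5 5 3 0], max=5

Answer: 0 2 4 5 5 3 0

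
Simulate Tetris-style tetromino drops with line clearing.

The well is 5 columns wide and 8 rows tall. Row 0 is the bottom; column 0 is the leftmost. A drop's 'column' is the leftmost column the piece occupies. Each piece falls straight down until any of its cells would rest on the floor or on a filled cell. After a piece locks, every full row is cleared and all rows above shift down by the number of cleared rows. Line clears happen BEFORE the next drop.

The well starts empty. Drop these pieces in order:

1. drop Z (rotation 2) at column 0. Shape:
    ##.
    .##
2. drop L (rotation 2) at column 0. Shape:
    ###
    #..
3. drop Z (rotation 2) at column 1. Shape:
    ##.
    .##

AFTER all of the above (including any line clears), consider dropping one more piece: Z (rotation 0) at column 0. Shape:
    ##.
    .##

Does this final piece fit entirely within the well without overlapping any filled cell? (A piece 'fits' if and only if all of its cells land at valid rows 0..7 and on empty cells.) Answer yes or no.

Answer: yes

Derivation:
Drop 1: Z rot2 at col 0 lands with bottom-row=0; cleared 0 line(s) (total 0); column heights now [2 2 1 0 0], max=2
Drop 2: L rot2 at col 0 lands with bottom-row=2; cleared 0 line(s) (total 0); column heights now [4 4 4 0 0], max=4
Drop 3: Z rot2 at col 1 lands with bottom-row=4; cleared 0 line(s) (total 0); column heights now [4 6 6 5 0], max=6
Test piece Z rot0 at col 0 (width 3): heights before test = [4 6 6 5 0]; fits = True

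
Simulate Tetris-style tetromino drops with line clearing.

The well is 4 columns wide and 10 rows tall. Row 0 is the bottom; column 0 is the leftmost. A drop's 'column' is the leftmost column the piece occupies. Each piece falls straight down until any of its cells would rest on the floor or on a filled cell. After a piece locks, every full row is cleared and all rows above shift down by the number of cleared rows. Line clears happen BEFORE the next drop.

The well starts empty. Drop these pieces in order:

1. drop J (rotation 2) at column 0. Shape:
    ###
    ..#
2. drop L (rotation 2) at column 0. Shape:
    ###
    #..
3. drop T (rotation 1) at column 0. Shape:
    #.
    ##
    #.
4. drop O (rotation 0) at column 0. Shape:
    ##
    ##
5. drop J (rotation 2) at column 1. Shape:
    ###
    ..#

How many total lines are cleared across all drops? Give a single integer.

Drop 1: J rot2 at col 0 lands with bottom-row=0; cleared 0 line(s) (total 0); column heights now [2 2 2 0], max=2
Drop 2: L rot2 at col 0 lands with bottom-row=2; cleared 0 line(s) (total 0); column heights now [4 4 4 0], max=4
Drop 3: T rot1 at col 0 lands with bottom-row=4; cleared 0 line(s) (total 0); column heights now [7 6 4 0], max=7
Drop 4: O rot0 at col 0 lands with bottom-row=7; cleared 0 line(s) (total 0); column heights now [9 9 4 0], max=9
Drop 5: J rot2 at col 1 lands with bottom-row=8; cleared 0 line(s) (total 0); column heights now [9 10 10 10], max=10

Answer: 0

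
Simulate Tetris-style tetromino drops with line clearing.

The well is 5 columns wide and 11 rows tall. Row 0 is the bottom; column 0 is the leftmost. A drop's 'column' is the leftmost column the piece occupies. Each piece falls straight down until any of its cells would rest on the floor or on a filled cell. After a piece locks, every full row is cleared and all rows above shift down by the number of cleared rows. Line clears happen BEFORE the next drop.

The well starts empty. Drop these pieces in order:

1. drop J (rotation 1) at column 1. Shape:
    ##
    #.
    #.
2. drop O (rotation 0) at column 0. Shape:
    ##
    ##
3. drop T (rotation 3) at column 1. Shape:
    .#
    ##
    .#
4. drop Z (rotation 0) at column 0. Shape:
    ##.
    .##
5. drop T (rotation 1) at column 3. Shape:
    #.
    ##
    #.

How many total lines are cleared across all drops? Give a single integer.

Drop 1: J rot1 at col 1 lands with bottom-row=0; cleared 0 line(s) (total 0); column heights now [0 3 3 0 0], max=3
Drop 2: O rot0 at col 0 lands with bottom-row=3; cleared 0 line(s) (total 0); column heights now [5 5 3 0 0], max=5
Drop 3: T rot3 at col 1 lands with bottom-row=4; cleared 0 line(s) (total 0); column heights now [5 6 7 0 0], max=7
Drop 4: Z rot0 at col 0 lands with bottom-row=7; cleared 0 line(s) (total 0); column heights now [9 9 8 0 0], max=9
Drop 5: T rot1 at col 3 lands with bottom-row=0; cleared 0 line(s) (total 0); column heights now [9 9 8 3 2], max=9

Answer: 0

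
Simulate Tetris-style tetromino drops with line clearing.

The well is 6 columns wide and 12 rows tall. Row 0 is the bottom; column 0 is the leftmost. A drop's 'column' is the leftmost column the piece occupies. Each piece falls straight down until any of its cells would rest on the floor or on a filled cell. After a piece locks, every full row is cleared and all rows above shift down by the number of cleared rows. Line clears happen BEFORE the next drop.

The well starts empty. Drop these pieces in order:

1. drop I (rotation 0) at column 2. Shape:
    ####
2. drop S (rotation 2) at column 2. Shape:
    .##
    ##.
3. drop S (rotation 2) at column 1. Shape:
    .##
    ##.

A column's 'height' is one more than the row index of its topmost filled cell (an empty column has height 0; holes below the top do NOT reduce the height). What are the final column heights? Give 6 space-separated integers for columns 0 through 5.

Drop 1: I rot0 at col 2 lands with bottom-row=0; cleared 0 line(s) (total 0); column heights now [0 0 1 1 1 1], max=1
Drop 2: S rot2 at col 2 lands with bottom-row=1; cleared 0 line(s) (total 0); column heights now [0 0 2 3 3 1], max=3
Drop 3: S rot2 at col 1 lands with bottom-row=2; cleared 0 line(s) (total 0); column heights now [0 3 4 4 3 1], max=4

Answer: 0 3 4 4 3 1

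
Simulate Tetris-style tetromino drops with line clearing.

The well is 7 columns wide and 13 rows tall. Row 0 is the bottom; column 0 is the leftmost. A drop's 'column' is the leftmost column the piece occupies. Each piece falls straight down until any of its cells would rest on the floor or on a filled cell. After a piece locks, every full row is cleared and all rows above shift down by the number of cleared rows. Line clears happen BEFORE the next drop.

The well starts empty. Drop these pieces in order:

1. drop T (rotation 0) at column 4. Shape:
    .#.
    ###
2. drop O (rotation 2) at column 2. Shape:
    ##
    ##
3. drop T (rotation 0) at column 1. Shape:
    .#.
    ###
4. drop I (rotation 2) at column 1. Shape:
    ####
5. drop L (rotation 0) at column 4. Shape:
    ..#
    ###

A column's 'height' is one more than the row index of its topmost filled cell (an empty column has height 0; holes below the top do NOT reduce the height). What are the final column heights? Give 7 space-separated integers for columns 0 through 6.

Answer: 0 5 5 5 6 6 7

Derivation:
Drop 1: T rot0 at col 4 lands with bottom-row=0; cleared 0 line(s) (total 0); column heights now [0 0 0 0 1 2 1], max=2
Drop 2: O rot2 at col 2 lands with bottom-row=0; cleared 0 line(s) (total 0); column heights now [0 0 2 2 1 2 1], max=2
Drop 3: T rot0 at col 1 lands with bottom-row=2; cleared 0 line(s) (total 0); column heights now [0 3 4 3 1 2 1], max=4
Drop 4: I rot2 at col 1 lands with bottom-row=4; cleared 0 line(s) (total 0); column heights now [0 5 5 5 5 2 1], max=5
Drop 5: L rot0 at col 4 lands with bottom-row=5; cleared 0 line(s) (total 0); column heights now [0 5 5 5 6 6 7], max=7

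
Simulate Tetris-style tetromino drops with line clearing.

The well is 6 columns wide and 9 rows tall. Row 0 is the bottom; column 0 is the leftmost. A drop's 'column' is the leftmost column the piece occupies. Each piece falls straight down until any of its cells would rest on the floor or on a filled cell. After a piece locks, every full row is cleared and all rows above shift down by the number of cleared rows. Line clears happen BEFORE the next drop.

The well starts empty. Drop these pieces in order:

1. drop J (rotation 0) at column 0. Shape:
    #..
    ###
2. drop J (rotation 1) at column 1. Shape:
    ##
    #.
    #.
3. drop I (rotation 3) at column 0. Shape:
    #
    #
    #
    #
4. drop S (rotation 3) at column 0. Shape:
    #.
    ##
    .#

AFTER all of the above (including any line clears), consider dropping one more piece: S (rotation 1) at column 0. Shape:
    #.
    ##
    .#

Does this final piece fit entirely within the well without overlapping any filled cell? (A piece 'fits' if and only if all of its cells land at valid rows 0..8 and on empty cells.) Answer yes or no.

Drop 1: J rot0 at col 0 lands with bottom-row=0; cleared 0 line(s) (total 0); column heights now [2 1 1 0 0 0], max=2
Drop 2: J rot1 at col 1 lands with bottom-row=1; cleared 0 line(s) (total 0); column heights now [2 4 4 0 0 0], max=4
Drop 3: I rot3 at col 0 lands with bottom-row=2; cleared 0 line(s) (total 0); column heights now [6 4 4 0 0 0], max=6
Drop 4: S rot3 at col 0 lands with bottom-row=5; cleared 0 line(s) (total 0); column heights now [8 7 4 0 0 0], max=8
Test piece S rot1 at col 0 (width 2): heights before test = [8 7 4 0 0 0]; fits = False

Answer: no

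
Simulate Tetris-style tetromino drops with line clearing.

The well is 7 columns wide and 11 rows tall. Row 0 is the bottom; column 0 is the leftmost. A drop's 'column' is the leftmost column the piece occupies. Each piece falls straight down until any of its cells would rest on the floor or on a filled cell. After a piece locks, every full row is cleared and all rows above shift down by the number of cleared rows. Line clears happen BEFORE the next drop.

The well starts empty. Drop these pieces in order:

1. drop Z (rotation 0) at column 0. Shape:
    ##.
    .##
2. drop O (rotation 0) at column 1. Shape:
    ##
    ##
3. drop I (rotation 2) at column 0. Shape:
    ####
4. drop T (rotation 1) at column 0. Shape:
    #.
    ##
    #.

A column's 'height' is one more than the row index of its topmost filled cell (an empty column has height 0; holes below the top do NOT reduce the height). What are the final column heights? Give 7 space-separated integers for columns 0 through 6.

Answer: 8 7 5 5 0 0 0

Derivation:
Drop 1: Z rot0 at col 0 lands with bottom-row=0; cleared 0 line(s) (total 0); column heights now [2 2 1 0 0 0 0], max=2
Drop 2: O rot0 at col 1 lands with bottom-row=2; cleared 0 line(s) (total 0); column heights now [2 4 4 0 0 0 0], max=4
Drop 3: I rot2 at col 0 lands with bottom-row=4; cleared 0 line(s) (total 0); column heights now [5 5 5 5 0 0 0], max=5
Drop 4: T rot1 at col 0 lands with bottom-row=5; cleared 0 line(s) (total 0); column heights now [8 7 5 5 0 0 0], max=8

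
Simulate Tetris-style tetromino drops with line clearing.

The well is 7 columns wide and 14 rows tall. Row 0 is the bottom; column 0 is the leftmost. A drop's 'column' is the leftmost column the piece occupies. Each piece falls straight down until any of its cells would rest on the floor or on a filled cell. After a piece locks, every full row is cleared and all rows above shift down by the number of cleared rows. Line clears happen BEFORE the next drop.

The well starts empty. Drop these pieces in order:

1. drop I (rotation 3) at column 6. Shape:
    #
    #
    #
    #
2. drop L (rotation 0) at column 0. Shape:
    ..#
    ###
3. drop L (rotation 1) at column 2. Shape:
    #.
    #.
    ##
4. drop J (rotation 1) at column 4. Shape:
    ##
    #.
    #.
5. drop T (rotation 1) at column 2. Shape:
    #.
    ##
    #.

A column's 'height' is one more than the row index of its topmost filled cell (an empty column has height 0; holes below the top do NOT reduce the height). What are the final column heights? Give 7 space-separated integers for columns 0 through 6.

Answer: 1 1 8 7 3 3 4

Derivation:
Drop 1: I rot3 at col 6 lands with bottom-row=0; cleared 0 line(s) (total 0); column heights now [0 0 0 0 0 0 4], max=4
Drop 2: L rot0 at col 0 lands with bottom-row=0; cleared 0 line(s) (total 0); column heights now [1 1 2 0 0 0 4], max=4
Drop 3: L rot1 at col 2 lands with bottom-row=2; cleared 0 line(s) (total 0); column heights now [1 1 5 3 0 0 4], max=5
Drop 4: J rot1 at col 4 lands with bottom-row=0; cleared 0 line(s) (total 0); column heights now [1 1 5 3 3 3 4], max=5
Drop 5: T rot1 at col 2 lands with bottom-row=5; cleared 0 line(s) (total 0); column heights now [1 1 8 7 3 3 4], max=8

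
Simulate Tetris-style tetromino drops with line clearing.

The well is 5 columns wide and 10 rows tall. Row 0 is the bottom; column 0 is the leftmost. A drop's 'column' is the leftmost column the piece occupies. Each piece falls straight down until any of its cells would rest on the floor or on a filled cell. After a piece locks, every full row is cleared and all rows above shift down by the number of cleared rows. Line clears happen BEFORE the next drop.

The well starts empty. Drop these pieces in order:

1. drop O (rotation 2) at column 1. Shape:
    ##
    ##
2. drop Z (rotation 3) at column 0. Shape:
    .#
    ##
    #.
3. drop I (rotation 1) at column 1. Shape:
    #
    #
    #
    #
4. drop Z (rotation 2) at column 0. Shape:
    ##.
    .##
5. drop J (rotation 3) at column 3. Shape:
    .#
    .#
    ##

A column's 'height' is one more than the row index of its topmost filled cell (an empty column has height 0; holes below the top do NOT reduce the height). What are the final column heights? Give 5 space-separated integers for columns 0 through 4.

Drop 1: O rot2 at col 1 lands with bottom-row=0; cleared 0 line(s) (total 0); column heights now [0 2 2 0 0], max=2
Drop 2: Z rot3 at col 0 lands with bottom-row=1; cleared 0 line(s) (total 0); column heights now [3 4 2 0 0], max=4
Drop 3: I rot1 at col 1 lands with bottom-row=4; cleared 0 line(s) (total 0); column heights now [3 8 2 0 0], max=8
Drop 4: Z rot2 at col 0 lands with bottom-row=8; cleared 0 line(s) (total 0); column heights now [10 10 9 0 0], max=10
Drop 5: J rot3 at col 3 lands with bottom-row=0; cleared 0 line(s) (total 0); column heights now [10 10 9 1 3], max=10

Answer: 10 10 9 1 3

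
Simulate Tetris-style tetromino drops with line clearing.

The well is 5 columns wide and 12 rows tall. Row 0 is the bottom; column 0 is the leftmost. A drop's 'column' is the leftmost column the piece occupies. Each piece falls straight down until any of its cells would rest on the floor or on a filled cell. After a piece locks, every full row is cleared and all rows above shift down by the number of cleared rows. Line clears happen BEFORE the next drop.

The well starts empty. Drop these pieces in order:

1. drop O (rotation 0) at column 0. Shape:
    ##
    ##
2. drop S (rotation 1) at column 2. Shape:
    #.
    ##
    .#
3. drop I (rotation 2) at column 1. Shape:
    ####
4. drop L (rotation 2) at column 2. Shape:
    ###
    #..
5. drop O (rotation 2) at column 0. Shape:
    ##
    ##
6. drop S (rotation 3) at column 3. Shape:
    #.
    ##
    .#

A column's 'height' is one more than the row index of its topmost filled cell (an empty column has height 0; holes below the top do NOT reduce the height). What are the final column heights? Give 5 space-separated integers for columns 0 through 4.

Answer: 5 5 5 7 6

Derivation:
Drop 1: O rot0 at col 0 lands with bottom-row=0; cleared 0 line(s) (total 0); column heights now [2 2 0 0 0], max=2
Drop 2: S rot1 at col 2 lands with bottom-row=0; cleared 0 line(s) (total 0); column heights now [2 2 3 2 0], max=3
Drop 3: I rot2 at col 1 lands with bottom-row=3; cleared 0 line(s) (total 0); column heights now [2 4 4 4 4], max=4
Drop 4: L rot2 at col 2 lands with bottom-row=4; cleared 0 line(s) (total 0); column heights now [2 4 6 6 6], max=6
Drop 5: O rot2 at col 0 lands with bottom-row=4; cleared 1 line(s) (total 1); column heights now [5 5 5 4 4], max=5
Drop 6: S rot3 at col 3 lands with bottom-row=4; cleared 0 line(s) (total 1); column heights now [5 5 5 7 6], max=7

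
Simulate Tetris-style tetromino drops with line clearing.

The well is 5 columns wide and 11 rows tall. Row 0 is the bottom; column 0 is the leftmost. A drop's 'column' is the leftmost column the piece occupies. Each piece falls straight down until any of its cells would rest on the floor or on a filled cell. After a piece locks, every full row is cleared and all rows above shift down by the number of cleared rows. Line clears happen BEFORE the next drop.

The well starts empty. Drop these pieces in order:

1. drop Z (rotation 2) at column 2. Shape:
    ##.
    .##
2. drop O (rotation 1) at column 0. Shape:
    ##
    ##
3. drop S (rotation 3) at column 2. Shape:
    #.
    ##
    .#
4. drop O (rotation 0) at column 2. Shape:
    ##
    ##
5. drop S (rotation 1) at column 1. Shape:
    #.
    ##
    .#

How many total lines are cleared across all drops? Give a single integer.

Answer: 0

Derivation:
Drop 1: Z rot2 at col 2 lands with bottom-row=0; cleared 0 line(s) (total 0); column heights now [0 0 2 2 1], max=2
Drop 2: O rot1 at col 0 lands with bottom-row=0; cleared 0 line(s) (total 0); column heights now [2 2 2 2 1], max=2
Drop 3: S rot3 at col 2 lands with bottom-row=2; cleared 0 line(s) (total 0); column heights now [2 2 5 4 1], max=5
Drop 4: O rot0 at col 2 lands with bottom-row=5; cleared 0 line(s) (total 0); column heights now [2 2 7 7 1], max=7
Drop 5: S rot1 at col 1 lands with bottom-row=7; cleared 0 line(s) (total 0); column heights now [2 10 9 7 1], max=10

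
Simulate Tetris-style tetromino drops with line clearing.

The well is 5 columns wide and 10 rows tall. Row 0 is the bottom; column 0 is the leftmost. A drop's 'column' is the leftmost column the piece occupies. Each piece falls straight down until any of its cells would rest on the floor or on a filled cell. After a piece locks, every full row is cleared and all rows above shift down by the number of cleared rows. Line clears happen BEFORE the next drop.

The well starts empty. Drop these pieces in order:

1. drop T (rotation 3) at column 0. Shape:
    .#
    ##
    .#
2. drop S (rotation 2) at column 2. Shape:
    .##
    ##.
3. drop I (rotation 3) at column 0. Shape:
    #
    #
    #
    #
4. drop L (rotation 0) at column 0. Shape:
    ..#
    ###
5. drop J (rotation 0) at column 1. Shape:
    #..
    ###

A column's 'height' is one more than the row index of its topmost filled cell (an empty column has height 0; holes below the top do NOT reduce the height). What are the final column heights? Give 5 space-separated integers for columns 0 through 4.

Drop 1: T rot3 at col 0 lands with bottom-row=0; cleared 0 line(s) (total 0); column heights now [2 3 0 0 0], max=3
Drop 2: S rot2 at col 2 lands with bottom-row=0; cleared 0 line(s) (total 0); column heights now [2 3 1 2 2], max=3
Drop 3: I rot3 at col 0 lands with bottom-row=2; cleared 0 line(s) (total 0); column heights now [6 3 1 2 2], max=6
Drop 4: L rot0 at col 0 lands with bottom-row=6; cleared 0 line(s) (total 0); column heights now [7 7 8 2 2], max=8
Drop 5: J rot0 at col 1 lands with bottom-row=8; cleared 0 line(s) (total 0); column heights now [7 10 9 9 2], max=10

Answer: 7 10 9 9 2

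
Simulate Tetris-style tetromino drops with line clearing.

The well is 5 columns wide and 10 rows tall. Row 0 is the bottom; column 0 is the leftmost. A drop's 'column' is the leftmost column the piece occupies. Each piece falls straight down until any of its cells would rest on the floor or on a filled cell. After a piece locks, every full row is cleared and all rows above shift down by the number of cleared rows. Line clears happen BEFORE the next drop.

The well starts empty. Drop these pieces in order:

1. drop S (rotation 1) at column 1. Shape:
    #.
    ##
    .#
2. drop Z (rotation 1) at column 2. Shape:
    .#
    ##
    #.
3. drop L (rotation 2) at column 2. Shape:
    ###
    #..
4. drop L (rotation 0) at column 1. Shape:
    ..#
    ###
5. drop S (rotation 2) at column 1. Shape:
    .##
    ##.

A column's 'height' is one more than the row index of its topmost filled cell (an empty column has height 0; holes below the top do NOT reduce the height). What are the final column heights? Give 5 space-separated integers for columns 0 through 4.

Answer: 0 8 9 9 6

Derivation:
Drop 1: S rot1 at col 1 lands with bottom-row=0; cleared 0 line(s) (total 0); column heights now [0 3 2 0 0], max=3
Drop 2: Z rot1 at col 2 lands with bottom-row=2; cleared 0 line(s) (total 0); column heights now [0 3 4 5 0], max=5
Drop 3: L rot2 at col 2 lands with bottom-row=4; cleared 0 line(s) (total 0); column heights now [0 3 6 6 6], max=6
Drop 4: L rot0 at col 1 lands with bottom-row=6; cleared 0 line(s) (total 0); column heights now [0 7 7 8 6], max=8
Drop 5: S rot2 at col 1 lands with bottom-row=7; cleared 0 line(s) (total 0); column heights now [0 8 9 9 6], max=9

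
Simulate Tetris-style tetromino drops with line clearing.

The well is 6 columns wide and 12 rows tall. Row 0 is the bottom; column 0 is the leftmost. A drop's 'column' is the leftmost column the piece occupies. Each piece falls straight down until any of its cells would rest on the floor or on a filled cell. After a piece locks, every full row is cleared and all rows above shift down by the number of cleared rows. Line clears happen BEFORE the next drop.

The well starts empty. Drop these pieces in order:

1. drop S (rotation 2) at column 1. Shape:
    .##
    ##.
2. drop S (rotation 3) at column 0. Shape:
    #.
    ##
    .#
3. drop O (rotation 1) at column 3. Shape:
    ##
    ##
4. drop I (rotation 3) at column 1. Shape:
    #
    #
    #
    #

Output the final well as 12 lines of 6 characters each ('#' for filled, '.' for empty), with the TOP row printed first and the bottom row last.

Answer: ......
......
......
......
......
.#....
.#....
.#....
##.##.
##.##.
.###..
.##...

Derivation:
Drop 1: S rot2 at col 1 lands with bottom-row=0; cleared 0 line(s) (total 0); column heights now [0 1 2 2 0 0], max=2
Drop 2: S rot3 at col 0 lands with bottom-row=1; cleared 0 line(s) (total 0); column heights now [4 3 2 2 0 0], max=4
Drop 3: O rot1 at col 3 lands with bottom-row=2; cleared 0 line(s) (total 0); column heights now [4 3 2 4 4 0], max=4
Drop 4: I rot3 at col 1 lands with bottom-row=3; cleared 0 line(s) (total 0); column heights now [4 7 2 4 4 0], max=7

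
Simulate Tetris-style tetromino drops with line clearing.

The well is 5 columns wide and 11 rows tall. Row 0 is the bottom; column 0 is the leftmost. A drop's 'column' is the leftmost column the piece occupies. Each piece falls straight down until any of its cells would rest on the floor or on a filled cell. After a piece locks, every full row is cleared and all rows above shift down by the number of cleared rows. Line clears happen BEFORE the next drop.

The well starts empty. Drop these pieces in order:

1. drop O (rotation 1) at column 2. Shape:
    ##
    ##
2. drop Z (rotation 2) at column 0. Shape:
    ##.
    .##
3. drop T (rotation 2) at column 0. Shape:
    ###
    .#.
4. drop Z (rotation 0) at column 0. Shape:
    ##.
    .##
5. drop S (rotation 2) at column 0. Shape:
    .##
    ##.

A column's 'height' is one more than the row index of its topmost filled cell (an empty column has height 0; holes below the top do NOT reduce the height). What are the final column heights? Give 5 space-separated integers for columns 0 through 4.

Drop 1: O rot1 at col 2 lands with bottom-row=0; cleared 0 line(s) (total 0); column heights now [0 0 2 2 0], max=2
Drop 2: Z rot2 at col 0 lands with bottom-row=2; cleared 0 line(s) (total 0); column heights now [4 4 3 2 0], max=4
Drop 3: T rot2 at col 0 lands with bottom-row=4; cleared 0 line(s) (total 0); column heights now [6 6 6 2 0], max=6
Drop 4: Z rot0 at col 0 lands with bottom-row=6; cleared 0 line(s) (total 0); column heights now [8 8 7 2 0], max=8
Drop 5: S rot2 at col 0 lands with bottom-row=8; cleared 0 line(s) (total 0); column heights now [9 10 10 2 0], max=10

Answer: 9 10 10 2 0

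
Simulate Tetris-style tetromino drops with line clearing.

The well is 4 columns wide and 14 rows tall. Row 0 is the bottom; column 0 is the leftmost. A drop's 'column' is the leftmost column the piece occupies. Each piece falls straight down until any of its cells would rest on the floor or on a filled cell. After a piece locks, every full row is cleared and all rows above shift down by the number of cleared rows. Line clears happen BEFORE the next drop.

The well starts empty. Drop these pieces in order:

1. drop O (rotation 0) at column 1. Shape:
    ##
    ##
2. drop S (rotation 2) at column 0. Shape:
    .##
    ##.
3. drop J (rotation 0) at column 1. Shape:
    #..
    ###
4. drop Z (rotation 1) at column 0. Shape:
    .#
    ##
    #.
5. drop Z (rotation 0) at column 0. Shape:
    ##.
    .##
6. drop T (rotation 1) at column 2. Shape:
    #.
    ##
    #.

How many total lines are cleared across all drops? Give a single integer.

Answer: 0

Derivation:
Drop 1: O rot0 at col 1 lands with bottom-row=0; cleared 0 line(s) (total 0); column heights now [0 2 2 0], max=2
Drop 2: S rot2 at col 0 lands with bottom-row=2; cleared 0 line(s) (total 0); column heights now [3 4 4 0], max=4
Drop 3: J rot0 at col 1 lands with bottom-row=4; cleared 0 line(s) (total 0); column heights now [3 6 5 5], max=6
Drop 4: Z rot1 at col 0 lands with bottom-row=5; cleared 0 line(s) (total 0); column heights now [7 8 5 5], max=8
Drop 5: Z rot0 at col 0 lands with bottom-row=8; cleared 0 line(s) (total 0); column heights now [10 10 9 5], max=10
Drop 6: T rot1 at col 2 lands with bottom-row=9; cleared 0 line(s) (total 0); column heights now [10 10 12 11], max=12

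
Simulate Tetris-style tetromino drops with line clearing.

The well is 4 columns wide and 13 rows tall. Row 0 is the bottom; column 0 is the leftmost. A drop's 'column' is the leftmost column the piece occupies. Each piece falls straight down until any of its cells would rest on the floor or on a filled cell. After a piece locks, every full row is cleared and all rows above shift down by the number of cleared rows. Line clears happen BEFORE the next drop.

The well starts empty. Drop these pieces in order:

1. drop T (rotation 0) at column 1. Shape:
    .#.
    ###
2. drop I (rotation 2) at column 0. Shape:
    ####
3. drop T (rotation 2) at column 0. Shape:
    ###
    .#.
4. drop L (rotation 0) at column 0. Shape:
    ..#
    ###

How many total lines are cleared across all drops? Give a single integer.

Drop 1: T rot0 at col 1 lands with bottom-row=0; cleared 0 line(s) (total 0); column heights now [0 1 2 1], max=2
Drop 2: I rot2 at col 0 lands with bottom-row=2; cleared 1 line(s) (total 1); column heights now [0 1 2 1], max=2
Drop 3: T rot2 at col 0 lands with bottom-row=1; cleared 0 line(s) (total 1); column heights now [3 3 3 1], max=3
Drop 4: L rot0 at col 0 lands with bottom-row=3; cleared 0 line(s) (total 1); column heights now [4 4 5 1], max=5

Answer: 1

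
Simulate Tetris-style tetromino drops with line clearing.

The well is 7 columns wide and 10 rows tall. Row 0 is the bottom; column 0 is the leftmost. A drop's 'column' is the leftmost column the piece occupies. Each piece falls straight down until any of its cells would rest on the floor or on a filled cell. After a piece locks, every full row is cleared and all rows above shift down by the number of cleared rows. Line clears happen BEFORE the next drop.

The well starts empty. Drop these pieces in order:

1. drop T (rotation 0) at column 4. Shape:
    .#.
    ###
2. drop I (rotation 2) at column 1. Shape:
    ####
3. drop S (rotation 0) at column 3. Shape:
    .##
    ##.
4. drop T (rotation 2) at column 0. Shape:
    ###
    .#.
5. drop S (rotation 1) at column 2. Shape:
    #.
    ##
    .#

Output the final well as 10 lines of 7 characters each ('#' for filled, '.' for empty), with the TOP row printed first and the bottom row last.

Drop 1: T rot0 at col 4 lands with bottom-row=0; cleared 0 line(s) (total 0); column heights now [0 0 0 0 1 2 1], max=2
Drop 2: I rot2 at col 1 lands with bottom-row=1; cleared 0 line(s) (total 0); column heights now [0 2 2 2 2 2 1], max=2
Drop 3: S rot0 at col 3 lands with bottom-row=2; cleared 0 line(s) (total 0); column heights now [0 2 2 3 4 4 1], max=4
Drop 4: T rot2 at col 0 lands with bottom-row=2; cleared 0 line(s) (total 0); column heights now [4 4 4 3 4 4 1], max=4
Drop 5: S rot1 at col 2 lands with bottom-row=3; cleared 0 line(s) (total 0); column heights now [4 4 6 5 4 4 1], max=6

Answer: .......
.......
.......
.......
..#....
..##...
######.
.#.##..
.#####.
....###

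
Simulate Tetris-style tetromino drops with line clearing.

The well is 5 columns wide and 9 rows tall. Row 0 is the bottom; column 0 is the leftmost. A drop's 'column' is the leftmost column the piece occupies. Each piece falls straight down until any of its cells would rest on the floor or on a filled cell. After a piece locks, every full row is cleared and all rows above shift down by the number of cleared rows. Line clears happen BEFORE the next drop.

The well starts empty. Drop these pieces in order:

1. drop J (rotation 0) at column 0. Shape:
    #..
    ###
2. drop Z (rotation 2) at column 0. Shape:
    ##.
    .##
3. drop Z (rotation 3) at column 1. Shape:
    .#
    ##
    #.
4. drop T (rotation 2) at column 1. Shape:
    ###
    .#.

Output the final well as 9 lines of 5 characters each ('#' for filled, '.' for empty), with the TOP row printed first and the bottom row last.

Drop 1: J rot0 at col 0 lands with bottom-row=0; cleared 0 line(s) (total 0); column heights now [2 1 1 0 0], max=2
Drop 2: Z rot2 at col 0 lands with bottom-row=1; cleared 0 line(s) (total 0); column heights now [3 3 2 0 0], max=3
Drop 3: Z rot3 at col 1 lands with bottom-row=3; cleared 0 line(s) (total 0); column heights now [3 5 6 0 0], max=6
Drop 4: T rot2 at col 1 lands with bottom-row=6; cleared 0 line(s) (total 0); column heights now [3 8 8 8 0], max=8

Answer: .....
.###.
..#..
..#..
.##..
.#...
##...
###..
###..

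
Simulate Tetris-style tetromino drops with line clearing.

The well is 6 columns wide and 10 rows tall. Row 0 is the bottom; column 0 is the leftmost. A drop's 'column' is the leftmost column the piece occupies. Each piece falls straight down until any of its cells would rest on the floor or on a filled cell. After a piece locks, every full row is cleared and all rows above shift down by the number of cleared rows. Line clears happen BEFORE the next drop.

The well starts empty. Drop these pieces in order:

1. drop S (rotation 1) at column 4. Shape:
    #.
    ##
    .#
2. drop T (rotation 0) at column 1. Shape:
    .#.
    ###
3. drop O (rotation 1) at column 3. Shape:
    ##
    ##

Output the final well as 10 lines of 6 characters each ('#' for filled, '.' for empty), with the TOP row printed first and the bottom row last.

Drop 1: S rot1 at col 4 lands with bottom-row=0; cleared 0 line(s) (total 0); column heights now [0 0 0 0 3 2], max=3
Drop 2: T rot0 at col 1 lands with bottom-row=0; cleared 0 line(s) (total 0); column heights now [0 1 2 1 3 2], max=3
Drop 3: O rot1 at col 3 lands with bottom-row=3; cleared 0 line(s) (total 0); column heights now [0 1 2 5 5 2], max=5

Answer: ......
......
......
......
......
...##.
...##.
....#.
..#.##
.###.#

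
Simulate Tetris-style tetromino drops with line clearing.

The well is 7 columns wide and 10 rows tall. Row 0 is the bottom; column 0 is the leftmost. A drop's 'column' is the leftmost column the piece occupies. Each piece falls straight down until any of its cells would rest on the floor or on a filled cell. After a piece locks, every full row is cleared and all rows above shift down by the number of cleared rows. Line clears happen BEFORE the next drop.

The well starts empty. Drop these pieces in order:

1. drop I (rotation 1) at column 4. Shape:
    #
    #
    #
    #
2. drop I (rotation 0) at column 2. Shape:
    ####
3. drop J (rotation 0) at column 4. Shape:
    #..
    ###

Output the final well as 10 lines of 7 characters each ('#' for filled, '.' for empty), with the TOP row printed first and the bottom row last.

Drop 1: I rot1 at col 4 lands with bottom-row=0; cleared 0 line(s) (total 0); column heights now [0 0 0 0 4 0 0], max=4
Drop 2: I rot0 at col 2 lands with bottom-row=4; cleared 0 line(s) (total 0); column heights now [0 0 5 5 5 5 0], max=5
Drop 3: J rot0 at col 4 lands with bottom-row=5; cleared 0 line(s) (total 0); column heights now [0 0 5 5 7 6 6], max=7

Answer: .......
.......
.......
....#..
....###
..####.
....#..
....#..
....#..
....#..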